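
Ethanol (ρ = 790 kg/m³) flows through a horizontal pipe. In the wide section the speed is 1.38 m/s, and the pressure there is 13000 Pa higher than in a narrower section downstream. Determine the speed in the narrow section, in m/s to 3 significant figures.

v₂ ≈ 5.90 m/s

With h₁ = h₂, rearranging Bernoulli gives v₂ = √(v₁² + 2ΔP/ρ).
v₂ = √(1.38² + 2·13000/790) = √(1.90 + 32.9) = 5.90 m/s.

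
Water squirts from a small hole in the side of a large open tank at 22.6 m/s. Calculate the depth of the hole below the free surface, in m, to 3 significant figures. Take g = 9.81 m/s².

h = 26.0 m

For a small hole in a large open tank, ½v² = gh, giving h = v²/(2g).
h = 22.6²/(2·9.81) = 511/19.62 = 26.0 m.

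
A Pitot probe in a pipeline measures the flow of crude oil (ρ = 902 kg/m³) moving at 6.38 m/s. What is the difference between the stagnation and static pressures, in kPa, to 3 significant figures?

The dynamic pressure equals the rise in static pressure at the stagnation point: ΔP = ½ρv².
ΔP = ½·902·6.38² = 18400 Pa.

18.4 kPa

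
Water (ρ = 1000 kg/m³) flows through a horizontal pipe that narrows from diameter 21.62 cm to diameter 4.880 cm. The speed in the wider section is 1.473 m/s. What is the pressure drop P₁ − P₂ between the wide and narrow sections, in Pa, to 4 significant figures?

ΔP ≈ 416900 Pa

By continuity, v₂ = v₁·A₁/A₂ = 1.473·(367.1/18.70) = 28.91 m/s.
Bernoulli (h₁ = h₂): P₁ − P₂ = ½ρ(v₂² − v₁²).
P₁ − P₂ = ½·1000·(28.91² − 1.473²) = ½·1000·833.7 = 416900 Pa.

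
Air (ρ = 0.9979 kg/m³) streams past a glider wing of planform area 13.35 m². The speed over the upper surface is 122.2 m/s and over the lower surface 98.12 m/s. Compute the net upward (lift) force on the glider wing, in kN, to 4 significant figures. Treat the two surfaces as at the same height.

From P + ½ρv² = const at equal height, P_low − P_up = ½ρ(v_up² − v_low²).
ΔP = ½·0.9979·(122.2² − 98.12²) = 2647 Pa.
Lift = ΔP · A = 2647 × 13.35 = 35340 N.

F ≈ 35.34 kN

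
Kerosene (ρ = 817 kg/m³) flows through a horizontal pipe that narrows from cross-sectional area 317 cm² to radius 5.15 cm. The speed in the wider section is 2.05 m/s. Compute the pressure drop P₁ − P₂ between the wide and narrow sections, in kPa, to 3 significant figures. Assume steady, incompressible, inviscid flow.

Mass conservation (A₁v₁ = A₂v₂) gives v₂ = 2.05 × 317/83.3 = 7.80 m/s.
Along the horizontal streamline, P + ½ρv² is constant.
P₁ − P₂ = ½·817·(7.80² − 2.05²) = ½·817·56.6 = 23100 Pa.

23.1 kPa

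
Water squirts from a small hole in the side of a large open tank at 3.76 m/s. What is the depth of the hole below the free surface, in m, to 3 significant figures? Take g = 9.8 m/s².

Torricelli: v = √(2gh), so h = v²/(2g).
h = 3.76²/(2·9.8) = 14.1/19.60 = 0.721 m.

h ≈ 0.721 m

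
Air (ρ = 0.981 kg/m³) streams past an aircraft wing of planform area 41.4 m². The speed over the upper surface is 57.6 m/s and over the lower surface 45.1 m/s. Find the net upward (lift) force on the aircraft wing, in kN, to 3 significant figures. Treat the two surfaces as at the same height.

From P + ½ρv² = const at equal height, P_low − P_up = ½ρ(v_up² − v_low²).
ΔP = ½·0.981·(57.6² − 45.1²) = 630 Pa.
Lift = ΔP · A = 630 × 41.4 = 26100 N.

F ≈ 26.1 kN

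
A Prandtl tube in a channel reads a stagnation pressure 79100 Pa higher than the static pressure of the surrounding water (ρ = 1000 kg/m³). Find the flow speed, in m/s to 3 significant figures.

v = 12.6 m/s

The dynamic pressure equals the rise in static pressure at the stagnation point: ΔP = ½ρv².
v = √(2ΔP/ρ) = √(2·79100/1000) = 12.6 m/s.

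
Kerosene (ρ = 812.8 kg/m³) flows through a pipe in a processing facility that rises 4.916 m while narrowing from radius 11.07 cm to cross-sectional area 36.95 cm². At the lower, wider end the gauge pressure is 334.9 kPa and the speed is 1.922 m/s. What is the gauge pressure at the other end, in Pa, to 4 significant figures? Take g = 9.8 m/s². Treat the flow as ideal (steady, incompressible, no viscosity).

By continuity, v₂ = v₁·A₁/A₂ = 1.922·(385.0/36.95) = 20.03 m/s.
Applying Bernoulli between the two ends and solving for P₂: P₂ = P₁ + ½ρ(v₁² − v₂²) − ρgΔh.
P₂ = 334900 + ½·812.8·(1.922² − 20.03²) − 812.8·9.8·(+4.916) = 334900 + (-161500) − (39160) = 134300 Pa.

P₂ ≈ 134300 Pa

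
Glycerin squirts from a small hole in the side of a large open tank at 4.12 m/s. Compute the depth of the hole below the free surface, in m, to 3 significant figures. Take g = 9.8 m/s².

For a small hole in a large open tank, ½v² = gh, giving h = v²/(2g).
h = 4.12²/(2·9.8) = 17.0/19.60 = 0.866 m.

0.866 m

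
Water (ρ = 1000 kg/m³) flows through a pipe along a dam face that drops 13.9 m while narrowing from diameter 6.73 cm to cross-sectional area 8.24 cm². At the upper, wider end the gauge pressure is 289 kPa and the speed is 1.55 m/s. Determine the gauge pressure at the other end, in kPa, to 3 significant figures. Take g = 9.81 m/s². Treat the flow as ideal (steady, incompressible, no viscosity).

P₂ ≈ 404 kPa

By continuity, v₂ = v₁·A₁/A₂ = 1.55·(35.6/8.24) = 6.69 m/s.
Applying Bernoulli between the two ends and solving for P₂: P₂ = P₁ + ½ρ(v₁² − v₂²) − ρgΔh.
P₂ = 289000 + ½·1000·(1.55² − 6.69²) − 1000·9.81·(−13.9) = 289000 + (-21200) − (-136000) = 404000 Pa.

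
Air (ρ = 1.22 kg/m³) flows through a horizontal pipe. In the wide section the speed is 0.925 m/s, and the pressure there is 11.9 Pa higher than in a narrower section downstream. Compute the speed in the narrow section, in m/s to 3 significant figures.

Along the level pipe P + ½ρv² is conserved, hence v₂² = v₁² + 2(P₁ − P₂)/ρ.
v₂ = √(0.925² + 2·11.9/1.22) = √(0.856 + 19.5) = 4.51 m/s.

v₂ = 4.51 m/s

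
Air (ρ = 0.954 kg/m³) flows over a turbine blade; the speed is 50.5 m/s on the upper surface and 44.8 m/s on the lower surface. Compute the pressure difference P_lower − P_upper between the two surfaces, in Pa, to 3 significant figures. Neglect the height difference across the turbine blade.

259 Pa

Bernoulli (same height): P_lower − P_upper = ½ρ(v_upper² − v_lower²).
ΔP = ½·0.954·(50.5² − 44.8²) = 259 Pa.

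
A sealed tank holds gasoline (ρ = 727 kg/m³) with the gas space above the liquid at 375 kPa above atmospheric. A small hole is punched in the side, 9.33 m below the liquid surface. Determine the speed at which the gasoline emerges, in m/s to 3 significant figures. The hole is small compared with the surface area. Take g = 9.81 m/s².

v ≈ 34.9 m/s

Take point 1 at the surface (v₁ ≈ 0) and point 2 at the hole (at atmospheric pressure). Bernoulli: P₁ + ρg h = P_atm + ½ρv₂².
With P₁ − P_atm = 375000 Pa, v₂ = √(2gh + 2ΔP/ρ) = √(2·9.81·9.33 + 2·375000/727) = 34.9 m/s.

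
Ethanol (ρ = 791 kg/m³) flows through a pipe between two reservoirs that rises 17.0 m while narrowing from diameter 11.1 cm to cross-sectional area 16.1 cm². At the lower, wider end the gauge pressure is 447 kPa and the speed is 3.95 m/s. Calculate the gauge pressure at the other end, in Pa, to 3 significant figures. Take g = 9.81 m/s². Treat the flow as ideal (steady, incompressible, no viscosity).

P₂ ≈ 98300 Pa

Mass conservation (A₁v₁ = A₂v₂) gives v₂ = 3.95 × 96.8/16.1 = 23.7 m/s.
Applying Bernoulli between the two ends and solving for P₂: P₂ = P₁ + ½ρ(v₁² − v₂²) − ρgΔh.
P₂ = 447000 + ½·791·(3.95² − 23.7²) − 791·9.81·(+17.0) = 447000 + (-217000) − (132000) = 98300 Pa.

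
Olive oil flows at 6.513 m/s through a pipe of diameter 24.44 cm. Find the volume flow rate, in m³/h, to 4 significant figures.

Q = A·v = 0.04691 m² × 6.513 m/s = 0.3055 m³/s.
Converting: 0.3055 m³/s × 3600 = 1100 m³/h.

Q ≈ 1100 m³/h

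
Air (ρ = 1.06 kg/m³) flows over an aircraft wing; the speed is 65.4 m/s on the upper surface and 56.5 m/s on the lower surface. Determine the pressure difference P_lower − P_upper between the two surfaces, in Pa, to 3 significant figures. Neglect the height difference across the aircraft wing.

With negligible Δh, P + ½ρv² is constant, so P_low − P_up = ½ρ(v_up² − v_low²).
ΔP = ½·1.06·(65.4² − 56.5²) = 575 Pa.

575 Pa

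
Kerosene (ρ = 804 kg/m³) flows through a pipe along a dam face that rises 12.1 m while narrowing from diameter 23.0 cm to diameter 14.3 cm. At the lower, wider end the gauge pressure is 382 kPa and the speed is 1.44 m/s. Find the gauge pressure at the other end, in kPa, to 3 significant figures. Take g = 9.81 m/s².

The volume flow rate is constant, so v₂ = (A₁/A₂)v₁ = (415/161)·1.44 = 3.73 m/s.
Bernoulli: P₁ + ½ρv₁² + ρg h₁ = P₂ + ½ρv₂² + ρg h₂, so P₂ = P₁ + ½ρ(v₁² − v₂²) − ρg(h₂ − h₁).
P₂ = 382000 + ½·804·(1.44² − 3.73²) − 804·9.81·(+12.1) = 382000 + (-4740) − (95400) = 282000 Pa.

P₂ ≈ 282 kPa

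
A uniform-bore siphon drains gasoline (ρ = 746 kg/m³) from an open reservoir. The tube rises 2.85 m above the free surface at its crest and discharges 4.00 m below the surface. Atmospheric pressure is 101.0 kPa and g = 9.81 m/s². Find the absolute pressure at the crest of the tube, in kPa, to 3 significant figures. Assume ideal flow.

P_top ≈ 50.9 kPa

Bernoulli surface→outlet gives ½v² = g·h_out, so v = √(2·9.81·4.00) = 8.86 m/s.
The bore is uniform, so the speed at the crest is the same v. Bernoulli surface→crest: P_atm = P_top + ½ρv² + ρg·h_top.
P_top = 101000 − ½·746·8.86² − 746·9.81·2.85 = 50900 Pa.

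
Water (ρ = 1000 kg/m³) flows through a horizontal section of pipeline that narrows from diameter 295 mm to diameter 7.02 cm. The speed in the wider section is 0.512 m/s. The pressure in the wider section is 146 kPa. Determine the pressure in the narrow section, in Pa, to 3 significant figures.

P₂ = 105000 Pa

The volume flow rate is constant, so v₂ = (A₁/A₂)v₁ = (683/38.7)·0.512 = 9.04 m/s.
Bernoulli (h₁ = h₂): P₁ − P₂ = ½ρ(v₂² − v₁²).
P₂ = P₁ − ½ρ(v₂² − v₁²) = 146000 − ½·1000·(9.04² − 0.512²) = 146000 − 40700 = 105000 Pa.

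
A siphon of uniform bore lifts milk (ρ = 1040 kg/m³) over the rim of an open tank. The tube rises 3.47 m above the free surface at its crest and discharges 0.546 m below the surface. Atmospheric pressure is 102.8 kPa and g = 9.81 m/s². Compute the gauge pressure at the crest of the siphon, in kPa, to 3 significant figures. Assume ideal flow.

-41.0 kPa

Bernoulli surface→outlet gives ½v² = g·h_out, so v = √(2·9.81·0.546) = 3.27 m/s.
Continuity keeps v the same throughout the tube; from surface to crest, P_atm + 0 = P_top + ½ρv² + ρg·h_top.
P_top = 102800 − ½·1040·3.27² − 1040·9.81·3.47 = 61800 Pa. So P_gauge = P_top − P_atm = -41000 Pa.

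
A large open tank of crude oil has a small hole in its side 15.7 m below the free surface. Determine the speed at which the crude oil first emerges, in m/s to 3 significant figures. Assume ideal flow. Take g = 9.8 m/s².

v ≈ 17.5 m/s

The surface is effectively still and both ends are open, so ½v² = gh and v = √(2·9.8·15.7) = 17.5 m/s.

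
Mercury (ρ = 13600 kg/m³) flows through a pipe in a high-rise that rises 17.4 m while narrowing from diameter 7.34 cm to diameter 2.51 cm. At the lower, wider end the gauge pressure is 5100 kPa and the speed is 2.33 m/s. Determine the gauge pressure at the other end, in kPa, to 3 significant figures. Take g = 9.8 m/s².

The volume flow rate is constant, so v₂ = (A₁/A₂)v₁ = (42.3/4.95)·2.33 = 19.9 m/s.
Applying Bernoulli between the two ends and solving for P₂: P₂ = P₁ + ½ρ(v₁² − v₂²) − ρgΔh.
P₂ = 5100000 + ½·13600·(2.33² − 19.9²) − 13600·9.8·(+17.4) = 5100000 + (-2660000) − (2320000) = 118000 Pa.

P₂ ≈ 118 kPa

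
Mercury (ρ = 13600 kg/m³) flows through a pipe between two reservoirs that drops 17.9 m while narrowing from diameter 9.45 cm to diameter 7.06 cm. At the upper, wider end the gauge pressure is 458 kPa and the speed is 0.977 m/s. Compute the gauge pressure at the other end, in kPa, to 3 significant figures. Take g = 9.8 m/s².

Mass conservation (A₁v₁ = A₂v₂) gives v₂ = 0.977 × 70.1/39.1 = 1.75 m/s.
Applying Bernoulli between the two ends and solving for P₂: P₂ = P₁ + ½ρ(v₁² − v₂²) − ρgΔh.
P₂ = 458000 + ½·13600·(0.977² − 1.75²) − 13600·9.8·(−17.9) = 458000 + (-14300) − (-2390000) = 2830000 Pa.

P₂ = 2830 kPa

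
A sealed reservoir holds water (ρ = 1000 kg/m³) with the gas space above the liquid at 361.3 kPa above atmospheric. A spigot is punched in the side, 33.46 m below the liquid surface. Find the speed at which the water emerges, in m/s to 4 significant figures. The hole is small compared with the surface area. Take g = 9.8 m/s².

Take point 1 at the surface (v₁ ≈ 0) and point 2 at the hole (at atmospheric pressure). Bernoulli: P₁ + ρg h = P_atm + ½ρv₂².
With P₁ − P_atm = 361300 Pa, v₂ = √(2gh + 2ΔP/ρ) = √(2·9.8·33.46 + 2·361300/1000) = 37.13 m/s.

37.13 m/s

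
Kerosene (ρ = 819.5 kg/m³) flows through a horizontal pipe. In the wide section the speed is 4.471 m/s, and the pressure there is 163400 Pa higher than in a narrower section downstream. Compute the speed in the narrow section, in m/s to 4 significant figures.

20.46 m/s

With h₁ = h₂, rearranging Bernoulli gives v₂ = √(v₁² + 2ΔP/ρ).
v₂ = √(4.471² + 2·163400/819.5) = √(19.99 + 398.8) = 20.46 m/s.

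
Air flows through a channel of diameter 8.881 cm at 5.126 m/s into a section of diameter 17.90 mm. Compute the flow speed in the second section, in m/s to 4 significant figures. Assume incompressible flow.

v₂ ≈ 126.2 m/s

Mass conservation (A₁v₁ = A₂v₂) gives v₂ = 5.126 × 61.95/2.516 = 126.2 m/s.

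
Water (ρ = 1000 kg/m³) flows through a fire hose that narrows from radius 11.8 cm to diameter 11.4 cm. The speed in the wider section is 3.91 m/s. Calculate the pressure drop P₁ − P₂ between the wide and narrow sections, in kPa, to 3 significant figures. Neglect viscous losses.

ΔP = 133 kPa

Continuity gives A₁v₁ = A₂v₂, so v₂ = (437 cm²)/(102 cm²) × 3.91 m/s = 16.8 m/s.
The pipe is horizontal, so Bernoulli reduces to P₁ + ½ρv₁² = P₂ + ½ρv₂².
P₁ − P₂ = ½·1000·(16.8² − 3.91²) = ½·1000·266 = 133000 Pa.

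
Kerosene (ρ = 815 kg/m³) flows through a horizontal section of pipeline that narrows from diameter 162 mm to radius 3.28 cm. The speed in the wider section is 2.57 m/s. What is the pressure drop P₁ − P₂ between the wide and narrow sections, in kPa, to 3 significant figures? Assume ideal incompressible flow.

Mass conservation (A₁v₁ = A₂v₂) gives v₂ = 2.57 × 206/33.8 = 15.7 m/s.
Bernoulli (h₁ = h₂): P₁ − P₂ = ½ρ(v₂² − v₁²).
P₁ − P₂ = ½·815·(15.7² − 2.57²) = ½·815·239 = 97400 Pa.

ΔP = 97.4 kPa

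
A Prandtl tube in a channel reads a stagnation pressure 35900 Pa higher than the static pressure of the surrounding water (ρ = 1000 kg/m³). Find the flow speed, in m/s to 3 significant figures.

v ≈ 8.47 m/s

At the stagnation point the flow is brought to rest, so Bernoulli gives P_stag − P_static = ½ρv².
v = √(2ΔP/ρ) = √(2·35900/1000) = 8.47 m/s.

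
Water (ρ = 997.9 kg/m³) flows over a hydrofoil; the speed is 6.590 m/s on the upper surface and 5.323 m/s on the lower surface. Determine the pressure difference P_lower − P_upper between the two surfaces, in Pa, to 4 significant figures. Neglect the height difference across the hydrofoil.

ΔP ≈ 7531 Pa

The pressure is lower where the speed is higher: ΔP = ½ρ(v_up² − v_low²).
ΔP = ½·997.9·(6.590² − 5.323²) = 7531 Pa.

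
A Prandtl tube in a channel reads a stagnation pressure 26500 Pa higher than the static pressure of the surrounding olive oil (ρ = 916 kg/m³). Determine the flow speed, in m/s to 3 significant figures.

Bernoulli between the free stream and the stagnation point: ½ρv² = P_stag − P_static.
v = √(2ΔP/ρ) = √(2·26500/916) = 7.61 m/s.

v = 7.61 m/s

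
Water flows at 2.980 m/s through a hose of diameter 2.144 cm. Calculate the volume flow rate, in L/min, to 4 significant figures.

Q ≈ 64.55 L/min

Q = A·v = 0.0003610 m² × 2.980 m/s = 0.001076 m³/s.
Converting: 0.001076 m³/s × 60000 = 64.55 L/min.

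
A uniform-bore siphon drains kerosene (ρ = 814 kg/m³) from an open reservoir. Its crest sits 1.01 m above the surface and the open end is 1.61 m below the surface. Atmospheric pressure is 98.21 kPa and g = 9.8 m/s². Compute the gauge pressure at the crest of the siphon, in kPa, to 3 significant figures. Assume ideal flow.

From the surface to the outlet (both open to atmosphere, surface at rest): v = √(2g·h_out) = √(2·9.8·1.61) = 5.62 m/s.
With constant cross-section the crest speed equals v; applying Bernoulli from the surface up to the crest, P_top = P_atm − ½ρv² − ρg·h_top.
P_top = 98210 − ½·814·5.62² − 814·9.8·1.01 = 77300 Pa. So P_gauge = P_top − P_atm = -20900 Pa.

P_gauge ≈ -20.9 kPa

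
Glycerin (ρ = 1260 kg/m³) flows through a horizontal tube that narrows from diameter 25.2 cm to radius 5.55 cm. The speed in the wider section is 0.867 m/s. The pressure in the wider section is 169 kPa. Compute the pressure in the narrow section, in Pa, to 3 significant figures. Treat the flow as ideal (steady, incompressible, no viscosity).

P₂ = 157000 Pa

Mass conservation (A₁v₁ = A₂v₂) gives v₂ = 0.867 × 499/96.8 = 4.47 m/s.
Bernoulli (h₁ = h₂): P₁ − P₂ = ½ρ(v₂² − v₁²).
P₂ = P₁ − ½ρ(v₂² − v₁²) = 169000 − ½·1260·(4.47² − 0.867²) = 169000 − 12100 = 157000 Pa.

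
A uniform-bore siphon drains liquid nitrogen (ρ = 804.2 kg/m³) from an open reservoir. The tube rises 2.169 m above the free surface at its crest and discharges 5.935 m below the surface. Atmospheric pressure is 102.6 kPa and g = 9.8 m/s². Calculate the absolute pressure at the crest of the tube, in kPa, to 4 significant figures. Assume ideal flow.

38.73 kPa

Bernoulli surface→outlet gives ½v² = g·h_out, so v = √(2·9.8·5.935) = 10.79 m/s.
Continuity keeps v the same throughout the tube; from surface to crest, P_atm + 0 = P_top + ½ρv² + ρg·h_top.
P_top = 102600 − ½·804.2·10.79² − 804.2·9.8·2.169 = 38730 Pa.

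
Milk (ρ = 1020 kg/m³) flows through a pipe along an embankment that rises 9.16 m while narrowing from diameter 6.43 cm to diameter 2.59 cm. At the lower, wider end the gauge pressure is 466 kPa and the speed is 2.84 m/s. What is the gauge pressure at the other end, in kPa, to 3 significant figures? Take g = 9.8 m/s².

P₂ = 222 kPa

By continuity, v₂ = v₁·A₁/A₂ = 2.84·(32.5/5.27) = 17.5 m/s.
Bernoulli: P₁ + ½ρv₁² + ρg h₁ = P₂ + ½ρv₂² + ρg h₂, so P₂ = P₁ + ½ρ(v₁² − v₂²) − ρg(h₂ − h₁).
P₂ = 466000 + ½·1020·(2.84² − 17.5²) − 1020·9.8·(+9.16) = 466000 + (-152000) − (91600) = 222000 Pa.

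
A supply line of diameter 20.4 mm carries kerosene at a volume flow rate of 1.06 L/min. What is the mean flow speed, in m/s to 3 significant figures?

0.0541 m/s

Q = 1.06 L/min = 0.0000177 m³/s.
v = Q/A = 0.0000177 / 0.000327 = 0.0541 m/s.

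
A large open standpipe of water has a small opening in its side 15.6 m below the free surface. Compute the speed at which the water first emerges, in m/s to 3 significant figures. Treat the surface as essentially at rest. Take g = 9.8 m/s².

With the surface at rest and both surface and jet at atmospheric pressure, Bernoulli gives ρg h = ½ρv², so v = √(2gh) = √(2·9.8·15.6) = 17.5 m/s.

v ≈ 17.5 m/s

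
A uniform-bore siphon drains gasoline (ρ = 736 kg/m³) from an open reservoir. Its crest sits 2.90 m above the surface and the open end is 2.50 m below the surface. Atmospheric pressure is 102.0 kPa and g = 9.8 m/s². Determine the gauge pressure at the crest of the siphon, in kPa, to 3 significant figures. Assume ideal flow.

Bernoulli surface→outlet gives ½v² = g·h_out, so v = √(2·9.8·2.50) = 7.00 m/s.
The bore is uniform, so the speed at the crest is the same v. Bernoulli surface→crest: P_atm = P_top + ½ρv² + ρg·h_top.
P_top = 102000 − ½·736·7.00² − 736·9.8·2.90 = 63100 Pa. So P_gauge = P_top − P_atm = -38900 Pa.

-38.9 kPa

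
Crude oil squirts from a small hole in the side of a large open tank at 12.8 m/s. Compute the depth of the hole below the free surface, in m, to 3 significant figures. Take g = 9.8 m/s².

Inverting v = √(2gh) gives h = v² / 2g.
h = 12.8²/(2·9.8) = 164/19.60 = 8.36 m.

8.36 m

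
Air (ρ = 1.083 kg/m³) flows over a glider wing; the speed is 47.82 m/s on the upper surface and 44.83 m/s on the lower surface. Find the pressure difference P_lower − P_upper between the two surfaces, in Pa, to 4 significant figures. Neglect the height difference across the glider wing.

ΔP = 150.0 Pa

Bernoulli (same height): P_lower − P_upper = ½ρ(v_upper² − v_lower²).
ΔP = ½·1.083·(47.82² − 44.83²) = 150.0 Pa.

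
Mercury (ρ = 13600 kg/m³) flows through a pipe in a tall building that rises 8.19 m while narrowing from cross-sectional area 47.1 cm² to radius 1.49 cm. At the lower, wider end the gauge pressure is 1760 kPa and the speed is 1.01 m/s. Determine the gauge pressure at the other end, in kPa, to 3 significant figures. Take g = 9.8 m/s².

Mass conservation (A₁v₁ = A₂v₂) gives v₂ = 1.01 × 47.1/6.97 = 6.82 m/s.
Energy conservation along the streamline gives P₂ = P₁ − ½ρ(v₂² − v₁²) − ρg(h₂ − h₁).
P₂ = 1760000 + ½·13600·(1.01² − 6.82²) − 13600·9.8·(+8.19) = 1760000 + (-309000) − (1090000) = 359000 Pa.

359 kPa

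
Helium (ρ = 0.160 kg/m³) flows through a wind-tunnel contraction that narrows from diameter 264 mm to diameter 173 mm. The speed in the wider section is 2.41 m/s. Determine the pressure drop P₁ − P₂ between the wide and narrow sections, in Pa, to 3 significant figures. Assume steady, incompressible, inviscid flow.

ΔP ≈ 2.06 Pa

Continuity gives A₁v₁ = A₂v₂, so v₂ = (547 cm²)/(235 cm²) × 2.41 m/s = 5.61 m/s.
Along the horizontal streamline, P + ½ρv² is constant.
P₁ − P₂ = ½·0.160·(5.61² − 2.41²) = ½·0.160·25.7 = 2.06 Pa.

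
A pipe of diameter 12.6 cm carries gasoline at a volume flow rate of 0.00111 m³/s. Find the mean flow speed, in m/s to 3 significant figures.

v ≈ 0.0890 m/s

Q = 0.00111 m³/s = 0.00111 m³/s.
v = Q/A = 0.00111 / 0.0125 = 0.0890 m/s.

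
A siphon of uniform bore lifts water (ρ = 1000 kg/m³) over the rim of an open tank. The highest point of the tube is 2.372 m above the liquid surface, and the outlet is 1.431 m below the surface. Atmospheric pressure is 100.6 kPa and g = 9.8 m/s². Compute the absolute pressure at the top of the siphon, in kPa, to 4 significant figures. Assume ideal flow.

P_top ≈ 63.33 kPa

From the surface to the outlet (both open to atmosphere, surface at rest): v = √(2g·h_out) = √(2·9.8·1.431) = 5.296 m/s.
The bore is uniform, so the speed at the crest is the same v. Bernoulli surface→crest: P_atm = P_top + ½ρv² + ρg·h_top.
P_top = 100600 − ½·1000·5.296² − 1000·9.8·2.372 = 63330 Pa.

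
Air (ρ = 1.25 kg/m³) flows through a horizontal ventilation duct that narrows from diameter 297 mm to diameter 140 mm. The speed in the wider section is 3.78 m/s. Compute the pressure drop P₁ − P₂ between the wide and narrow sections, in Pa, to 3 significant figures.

Mass conservation (A₁v₁ = A₂v₂) gives v₂ = 3.78 × 693/154 = 17.0 m/s.
Along the horizontal streamline, P + ½ρv² is constant.
P₁ − P₂ = ½·1.25·(17.0² − 3.78²) = ½·1.25·275 = 172 Pa.

ΔP ≈ 172 Pa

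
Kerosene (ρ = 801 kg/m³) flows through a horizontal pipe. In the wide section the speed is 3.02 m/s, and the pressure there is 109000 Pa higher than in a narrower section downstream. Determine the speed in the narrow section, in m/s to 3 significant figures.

v₂ = 16.8 m/s

Along the level pipe P + ½ρv² is conserved, hence v₂² = v₁² + 2(P₁ − P₂)/ρ.
v₂ = √(3.02² + 2·109000/801) = √(9.12 + 272) = 16.8 m/s.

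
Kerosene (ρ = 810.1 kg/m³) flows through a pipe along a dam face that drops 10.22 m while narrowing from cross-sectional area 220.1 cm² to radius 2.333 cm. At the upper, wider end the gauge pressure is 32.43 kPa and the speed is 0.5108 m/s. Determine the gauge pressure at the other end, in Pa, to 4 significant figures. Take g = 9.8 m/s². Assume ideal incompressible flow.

P₂ = 96160 Pa

By continuity, v₂ = v₁·A₁/A₂ = 0.5108·(220.1/17.10) = 6.575 m/s.
Bernoulli: P₁ + ½ρv₁² + ρg h₁ = P₂ + ½ρv₂² + ρg h₂, so P₂ = P₁ + ½ρ(v₁² − v₂²) − ρg(h₂ − h₁).
P₂ = 32430 + ½·810.1·(0.5108² − 6.575²) − 810.1·9.8·(−10.22) = 32430 + (-17400) − (-81140) = 96160 Pa.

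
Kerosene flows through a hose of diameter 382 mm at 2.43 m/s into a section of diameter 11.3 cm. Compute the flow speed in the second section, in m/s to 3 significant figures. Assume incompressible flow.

Continuity gives A₁v₁ = A₂v₂, so v₂ = (1150 cm²)/(100 cm²) × 2.43 m/s = 27.8 m/s.

v₂ = 27.8 m/s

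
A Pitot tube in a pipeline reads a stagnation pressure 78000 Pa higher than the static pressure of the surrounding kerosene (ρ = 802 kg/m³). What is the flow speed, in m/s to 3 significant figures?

v = 13.9 m/s

Bernoulli between the free stream and the stagnation point: ½ρv² = P_stag − P_static.
v = √(2ΔP/ρ) = √(2·78000/802) = 13.9 m/s.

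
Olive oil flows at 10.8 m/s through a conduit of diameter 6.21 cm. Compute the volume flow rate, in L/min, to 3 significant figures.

Q ≈ 1960 L/min

Q = A·v = 0.00303 m² × 10.8 m/s = 0.0327 m³/s.
Converting: 0.0327 m³/s × 60000 = 1960 L/min.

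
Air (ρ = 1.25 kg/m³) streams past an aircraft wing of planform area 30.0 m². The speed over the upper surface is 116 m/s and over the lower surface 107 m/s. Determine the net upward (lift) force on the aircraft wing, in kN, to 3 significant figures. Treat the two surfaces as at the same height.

With equal heights on the two surfaces, Bernoulli gives P_lower − P_upper = ½ρ(v_upper² − v_lower²).
ΔP = ½·1.25·(116² − 107²) = 1250 Pa.
Lift = ΔP · A = 1250 × 30.0 = 37600 N.

F ≈ 37.6 kN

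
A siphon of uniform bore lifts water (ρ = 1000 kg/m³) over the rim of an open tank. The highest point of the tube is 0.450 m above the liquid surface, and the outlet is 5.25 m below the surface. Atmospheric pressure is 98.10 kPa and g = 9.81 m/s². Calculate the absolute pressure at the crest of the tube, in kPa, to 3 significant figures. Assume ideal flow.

42.2 kPa

From the surface to the outlet (both open to atmosphere, surface at rest): v = √(2g·h_out) = √(2·9.81·5.25) = 10.1 m/s.
Continuity keeps v the same throughout the tube; from surface to crest, P_atm + 0 = P_top + ½ρv² + ρg·h_top.
P_top = 98100 − ½·1000·10.1² − 1000·9.81·0.450 = 42200 Pa.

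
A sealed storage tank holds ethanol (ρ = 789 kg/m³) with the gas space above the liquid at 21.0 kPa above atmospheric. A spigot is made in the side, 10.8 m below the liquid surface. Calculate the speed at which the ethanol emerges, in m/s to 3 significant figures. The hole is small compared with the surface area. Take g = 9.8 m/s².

v ≈ 16.3 m/s

Take point 1 at the surface (v₁ ≈ 0) and point 2 at the hole (at atmospheric pressure). Bernoulli: P₁ + ρg h = P_atm + ½ρv₂².
With P₁ − P_atm = 21000 Pa, v₂ = √(2gh + 2ΔP/ρ) = √(2·9.8·10.8 + 2·21000/789) = 16.3 m/s.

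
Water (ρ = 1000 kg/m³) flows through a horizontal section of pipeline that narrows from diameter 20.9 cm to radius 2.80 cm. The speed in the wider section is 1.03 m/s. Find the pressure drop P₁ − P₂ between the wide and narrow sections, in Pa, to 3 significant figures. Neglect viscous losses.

ΔP ≈ 102000 Pa

By continuity, v₂ = v₁·A₁/A₂ = 1.03·(343/24.6) = 14.3 m/s.
The pipe is horizontal, so Bernoulli reduces to P₁ + ½ρv₁² = P₂ + ½ρv₂².
P₁ − P₂ = ½·1000·(14.3² − 1.03²) = ½·1000·205 = 102000 Pa.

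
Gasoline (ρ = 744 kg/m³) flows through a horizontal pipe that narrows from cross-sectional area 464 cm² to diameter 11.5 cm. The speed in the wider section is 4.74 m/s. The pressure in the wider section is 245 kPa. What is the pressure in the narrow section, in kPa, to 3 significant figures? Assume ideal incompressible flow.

The volume flow rate is constant, so v₂ = (A₁/A₂)v₁ = (464/104)·4.74 = 21.2 m/s.
Along the horizontal streamline, P + ½ρv² is constant.
P₂ = P₁ − ½ρ(v₂² − v₁²) = 245000 − ½·744·(21.2² − 4.74²) = 245000 − 158000 = 86600 Pa.

P₂ ≈ 86.6 kPa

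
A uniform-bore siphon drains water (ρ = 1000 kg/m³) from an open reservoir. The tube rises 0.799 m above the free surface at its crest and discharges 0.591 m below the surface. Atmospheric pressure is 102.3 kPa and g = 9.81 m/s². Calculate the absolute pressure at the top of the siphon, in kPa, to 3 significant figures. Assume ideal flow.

P_top ≈ 88.7 kPa

Bernoulli surface→outlet gives ½v² = g·h_out, so v = √(2·9.81·0.591) = 3.41 m/s.
With constant cross-section the crest speed equals v; applying Bernoulli from the surface up to the crest, P_top = P_atm − ½ρv² − ρg·h_top.
P_top = 102300 − ½·1000·3.41² − 1000·9.81·0.799 = 88700 Pa.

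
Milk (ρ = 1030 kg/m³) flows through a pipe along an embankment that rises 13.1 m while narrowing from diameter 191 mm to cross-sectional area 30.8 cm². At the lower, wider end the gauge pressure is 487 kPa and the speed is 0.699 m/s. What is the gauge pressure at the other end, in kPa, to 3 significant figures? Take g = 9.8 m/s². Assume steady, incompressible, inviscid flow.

P₂ ≈ 333 kPa

The volume flow rate is constant, so v₂ = (A₁/A₂)v₁ = (287/30.8)·0.699 = 6.50 m/s.
Applying Bernoulli between the two ends and solving for P₂: P₂ = P₁ + ½ρ(v₁² − v₂²) − ρgΔh.
P₂ = 487000 + ½·1030·(0.699² − 6.50²) − 1030·9.8·(+13.1) = 487000 + (-21500) − (132000) = 333000 Pa.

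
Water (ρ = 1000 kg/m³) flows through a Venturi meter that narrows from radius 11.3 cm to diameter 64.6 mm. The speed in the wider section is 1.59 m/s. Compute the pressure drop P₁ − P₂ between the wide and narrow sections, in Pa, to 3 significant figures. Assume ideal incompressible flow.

By continuity, v₂ = v₁·A₁/A₂ = 1.59·(401/32.8) = 19.5 m/s.
The pipe is horizontal, so Bernoulli reduces to P₁ + ½ρv₁² = P₂ + ½ρv₂².
P₁ − P₂ = ½·1000·(19.5² − 1.59²) = ½·1000·376 = 188000 Pa.

ΔP ≈ 188000 Pa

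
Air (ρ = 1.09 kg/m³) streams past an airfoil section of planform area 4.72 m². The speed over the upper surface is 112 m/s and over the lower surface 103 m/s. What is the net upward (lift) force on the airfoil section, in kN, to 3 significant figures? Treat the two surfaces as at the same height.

From P + ½ρv² = const at equal height, P_low − P_up = ½ρ(v_up² − v_low²).
ΔP = ½·1.09·(112² − 103²) = 1050 Pa.
Lift = ΔP · A = 1050 × 4.72 = 4980 N.

F ≈ 4.98 kN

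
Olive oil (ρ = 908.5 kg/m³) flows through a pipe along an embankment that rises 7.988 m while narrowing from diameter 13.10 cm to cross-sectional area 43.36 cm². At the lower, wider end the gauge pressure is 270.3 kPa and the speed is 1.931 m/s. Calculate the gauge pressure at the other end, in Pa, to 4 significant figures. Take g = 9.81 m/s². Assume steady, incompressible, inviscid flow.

Mass conservation (A₁v₁ = A₂v₂) gives v₂ = 1.931 × 134.8/43.36 = 6.002 m/s.
Bernoulli: P₁ + ½ρv₁² + ρg h₁ = P₂ + ½ρv₂² + ρg h₂, so P₂ = P₁ + ½ρ(v₁² − v₂²) − ρg(h₂ − h₁).
P₂ = 270300 + ½·908.5·(1.931² − 6.002²) − 908.5·9.81·(+7.988) = 270300 + (-14670) − (71190) = 184400 Pa.

184400 Pa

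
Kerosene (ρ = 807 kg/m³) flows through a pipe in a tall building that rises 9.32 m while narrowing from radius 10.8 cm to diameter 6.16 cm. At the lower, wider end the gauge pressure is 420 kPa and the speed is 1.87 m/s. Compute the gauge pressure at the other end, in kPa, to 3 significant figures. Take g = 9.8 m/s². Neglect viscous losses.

Mass conservation (A₁v₁ = A₂v₂) gives v₂ = 1.87 × 366/29.8 = 23.0 m/s.
Bernoulli: P₁ + ½ρv₁² + ρg h₁ = P₂ + ½ρv₂² + ρg h₂, so P₂ = P₁ + ½ρ(v₁² − v₂²) − ρg(h₂ − h₁).
P₂ = 420000 + ½·807·(1.87² − 23.0²) − 807·9.8·(+9.32) = 420000 + (-212000) − (73700) = 134000 Pa.

P₂ ≈ 134 kPa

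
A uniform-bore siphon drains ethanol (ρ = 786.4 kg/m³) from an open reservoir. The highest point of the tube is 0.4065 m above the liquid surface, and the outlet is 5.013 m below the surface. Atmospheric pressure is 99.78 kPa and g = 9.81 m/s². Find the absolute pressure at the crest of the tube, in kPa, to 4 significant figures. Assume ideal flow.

From the surface to the outlet (both open to atmosphere, surface at rest): v = √(2g·h_out) = √(2·9.81·5.013) = 9.917 m/s.
Continuity keeps v the same throughout the tube; from surface to crest, P_atm + 0 = P_top + ½ρv² + ρg·h_top.
P_top = 99780 − ½·786.4·9.917² − 786.4·9.81·0.4065 = 57970 Pa.

57.97 kPa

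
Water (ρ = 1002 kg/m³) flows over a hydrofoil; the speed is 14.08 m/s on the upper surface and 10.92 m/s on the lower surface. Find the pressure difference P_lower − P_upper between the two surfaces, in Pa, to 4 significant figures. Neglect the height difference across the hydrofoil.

With negligible Δh, P + ½ρv² is constant, so P_low − P_up = ½ρ(v_up² − v_low²).
ΔP = ½·1002·(14.08² − 10.92²) = 39580 Pa.

ΔP ≈ 39580 Pa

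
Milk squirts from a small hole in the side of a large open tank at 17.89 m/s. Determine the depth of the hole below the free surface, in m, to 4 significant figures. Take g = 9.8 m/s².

h = 16.33 m

Torricelli: v = √(2gh), so h = v²/(2g).
h = 17.89²/(2·9.8) = 320.1/19.60 = 16.33 m.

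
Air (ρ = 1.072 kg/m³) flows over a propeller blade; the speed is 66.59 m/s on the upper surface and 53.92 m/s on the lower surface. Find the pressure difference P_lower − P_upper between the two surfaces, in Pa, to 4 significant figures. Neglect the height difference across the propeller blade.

818.4 Pa

Bernoulli (same height): P_lower − P_upper = ½ρ(v_upper² − v_lower²).
ΔP = ½·1.072·(66.59² − 53.92²) = 818.4 Pa.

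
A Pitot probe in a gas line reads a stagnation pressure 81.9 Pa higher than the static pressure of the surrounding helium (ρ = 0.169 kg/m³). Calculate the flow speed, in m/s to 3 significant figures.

At the stagnation point the flow is brought to rest, so Bernoulli gives P_stag − P_static = ½ρv².
v = √(2ΔP/ρ) = √(2·81.9/0.169) = 31.1 m/s.

v = 31.1 m/s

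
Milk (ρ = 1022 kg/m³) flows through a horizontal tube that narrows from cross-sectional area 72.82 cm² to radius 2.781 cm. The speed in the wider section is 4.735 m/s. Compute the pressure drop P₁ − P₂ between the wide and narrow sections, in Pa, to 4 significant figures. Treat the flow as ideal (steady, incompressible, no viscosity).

By continuity, v₂ = v₁·A₁/A₂ = 4.735·(72.82/24.30) = 14.19 m/s.
With no height change, Bernoulli's equation is P₁ + ½ρv₁² = P₂ + ½ρv₂².
P₁ − P₂ = ½·1022·(14.19² − 4.735²) = ½·1022·179.0 = 91450 Pa.

ΔP = 91450 Pa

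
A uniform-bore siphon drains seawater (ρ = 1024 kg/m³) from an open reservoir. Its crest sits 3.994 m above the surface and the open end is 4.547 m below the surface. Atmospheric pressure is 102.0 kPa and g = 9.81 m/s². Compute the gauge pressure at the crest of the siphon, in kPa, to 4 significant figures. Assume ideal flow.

From the surface to the outlet (both open to atmosphere, surface at rest): v = √(2g·h_out) = √(2·9.81·4.547) = 9.445 m/s.
The bore is uniform, so the speed at the crest is the same v. Bernoulli surface→crest: P_atm = P_top + ½ρv² + ρg·h_top.
P_top = 102000 − ½·1024·9.445² − 1024·9.81·3.994 = 16200 Pa. So P_gauge = P_top − P_atm = -85800 Pa.

P_gauge = -85.80 kPa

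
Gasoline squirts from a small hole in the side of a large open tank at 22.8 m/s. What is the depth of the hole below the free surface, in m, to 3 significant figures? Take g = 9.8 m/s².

Inverting v = √(2gh) gives h = v² / 2g.
h = 22.8²/(2·9.8) = 520/19.60 = 26.5 m.

26.5 m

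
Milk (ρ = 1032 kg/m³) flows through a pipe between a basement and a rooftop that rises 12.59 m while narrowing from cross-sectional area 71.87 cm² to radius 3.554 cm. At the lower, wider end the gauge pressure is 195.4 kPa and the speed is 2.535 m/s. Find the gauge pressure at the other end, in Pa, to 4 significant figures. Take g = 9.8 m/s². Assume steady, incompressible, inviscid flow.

P₂ ≈ 60510 Pa

The volume flow rate is constant, so v₂ = (A₁/A₂)v₁ = (71.87/39.68)·2.535 = 4.591 m/s.
Applying Bernoulli between the two ends and solving for P₂: P₂ = P₁ + ½ρ(v₁² − v₂²) − ρgΔh.
P₂ = 195400 + ½·1032·(2.535² − 4.591²) − 1032·9.8·(+12.59) = 195400 + (-7562) − (127300) = 60510 Pa.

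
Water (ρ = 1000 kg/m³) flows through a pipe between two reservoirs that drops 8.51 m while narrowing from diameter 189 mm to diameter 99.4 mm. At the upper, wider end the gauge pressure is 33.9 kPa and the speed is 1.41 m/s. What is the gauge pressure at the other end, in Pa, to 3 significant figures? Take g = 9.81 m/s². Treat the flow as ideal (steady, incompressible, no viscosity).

105000 Pa

Continuity gives A₁v₁ = A₂v₂, so v₂ = (281 cm²)/(77.6 cm²) × 1.41 m/s = 5.10 m/s.
Energy conservation along the streamline gives P₂ = P₁ − ½ρ(v₂² − v₁²) − ρg(h₂ − h₁).
P₂ = 33900 + ½·1000·(1.41² − 5.10²) − 1000·9.81·(−8.51) = 33900 + (-12000) − (-83500) = 105000 Pa.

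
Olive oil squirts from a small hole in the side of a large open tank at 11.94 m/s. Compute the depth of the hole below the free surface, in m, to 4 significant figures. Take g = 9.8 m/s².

For a small hole in a large open tank, ½v² = gh, giving h = v²/(2g).
h = 11.94²/(2·9.8) = 142.6/19.60 = 7.274 m.

7.274 m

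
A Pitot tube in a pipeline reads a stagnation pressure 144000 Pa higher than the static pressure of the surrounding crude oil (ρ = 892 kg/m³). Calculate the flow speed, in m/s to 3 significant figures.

18.0 m/s

Bernoulli between the free stream and the stagnation point: ½ρv² = P_stag − P_static.
v = √(2ΔP/ρ) = √(2·144000/892) = 18.0 m/s.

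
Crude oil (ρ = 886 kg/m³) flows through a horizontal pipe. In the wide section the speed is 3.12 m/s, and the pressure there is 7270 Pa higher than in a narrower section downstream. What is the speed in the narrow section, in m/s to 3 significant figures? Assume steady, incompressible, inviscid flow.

Horizontal Bernoulli: P₁ + ½ρv₁² = P₂ + ½ρv₂², so v₂² = v₁² + 2(P₁ − P₂)/ρ.
v₂ = √(3.12² + 2·7270/886) = √(9.73 + 16.4) = 5.11 m/s.

v₂ = 5.11 m/s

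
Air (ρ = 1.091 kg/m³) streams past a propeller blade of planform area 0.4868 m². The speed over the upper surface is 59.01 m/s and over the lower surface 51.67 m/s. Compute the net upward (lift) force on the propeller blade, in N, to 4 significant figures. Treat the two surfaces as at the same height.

F ≈ 215.7 N

From P + ½ρv² = const at equal height, P_low − P_up = ½ρ(v_up² − v_low²).
ΔP = ½·1.091·(59.01² − 51.67²) = 443.2 Pa.
Lift = ΔP · A = 443.2 × 0.4868 = 215.7 N.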